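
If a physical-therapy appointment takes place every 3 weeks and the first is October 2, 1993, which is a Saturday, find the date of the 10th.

The 10th occurrence is 9 intervals after the first: 9 × 21 = 189 days after October 2, 1993.
October has 31 days — 29 days to the end of October leaves 160.
November has 30 days (130 left).
December has 31 days (99 left).
January has 31 days (68 left).
February has 28 days (40 left).
March has 31 days (9 left).
9 days into April → April 9, 1994.

April 9, 1994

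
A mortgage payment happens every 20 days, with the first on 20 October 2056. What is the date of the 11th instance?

The 11th occurrence is 10 intervals after the first: 10 × 20 = 200 days after 20 October 2056.
October has 31 days — 11 days to the end of October leaves 189.
November has 30 days (159 left).
December has 31 days (128 left).
January has 31 days (97 left).
February has 28 days (69 left).
March has 31 days (38 left).
April has 30 days (8 left).
8 days into May → 8 May 2057.

8 May 2057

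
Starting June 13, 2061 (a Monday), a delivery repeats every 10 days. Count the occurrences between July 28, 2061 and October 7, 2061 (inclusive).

Occurrences land 10·i days after June 13, 2061 for i = 0, 1, 2, …
July 28, 2061 is 45 days after the start; 45 ÷ 10 = 4 remainder 5; since the remainder is 5, round up to i = 5. First occurrence in the window: #6 on August 2, 2061 (5×10 = 50 days in).
October 7, 2061 is 116 days after the start; 116 ÷ 10 = 11 remainder 6. Last occurrence in the window: #12 on October 1, 2061.
Occurrences #6 through #12: 7 in total.

7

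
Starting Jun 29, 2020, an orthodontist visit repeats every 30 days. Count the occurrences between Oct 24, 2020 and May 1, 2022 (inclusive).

19

Occurrences land 30·i days after Jun 29, 2020 for i = 0, 1, 2, …
Oct 24, 2020 is 117 days after the start; 117 ÷ 30 = 3 remainder 27; since the remainder is 27, round up to i = 4. First occurrence in the window: #5 on Oct 27, 2020 (4×30 = 120 days in).
May 1, 2022 is 671 days after the start; 671 ÷ 30 = 22 remainder 11. Last occurrence in the window: #23 on Apr 20, 2022.
Occurrences #5 through #23: 19 in total.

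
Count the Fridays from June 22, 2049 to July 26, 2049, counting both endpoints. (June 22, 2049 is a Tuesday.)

June 22, 2049 is a Tuesday; the first Friday on or after it is June 25, 2049 (3 days later).
From June 25, 2049 to July 26, 2049: 5 + 26 = 31 days (rest of June, July).
31 ÷ 7 = 4 full weeks with remainder 3, so 4 more Fridays after the first → 5.

5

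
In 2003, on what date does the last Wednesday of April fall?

The first Wednesday of April 2003 is April 2.
April 2003 has 30 days. Adding weeks: 2, 9, 16, 23, 30 — the last one ≤ 30 is the 30th.

April 30, 2003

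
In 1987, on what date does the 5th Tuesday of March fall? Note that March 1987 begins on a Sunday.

31 March 1987

March 1987 begins on a Sunday, so the first Tuesday is March 3 (2 days later).
The 5th Tuesday is 4 weeks later: 3 + 28 = 31.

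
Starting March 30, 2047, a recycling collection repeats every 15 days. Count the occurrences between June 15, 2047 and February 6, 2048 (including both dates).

15

Occurrences land 15·i days after March 30, 2047 for i = 0, 1, 2, …
June 15, 2047 is 77 days after the start; 77 ÷ 15 = 5 remainder 2; since the remainder is 2, round up to i = 6. First occurrence in the window: #7 on June 28, 2047 (6×15 = 90 days in).
February 6, 2048 is 313 days after the start; 313 ÷ 15 = 20 remainder 13. Last occurrence in the window: #21 on January 24, 2048.
Occurrences #7 through #21: 15 in total.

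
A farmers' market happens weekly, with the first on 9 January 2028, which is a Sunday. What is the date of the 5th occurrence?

6 February 2028

The 5th occurrence is 4 intervals after the first: 4 × 7 = 28 days after 9 January 2028.
January has 31 days — 22 days to the end of January leaves 6.
6 days into February → 6 February 2028.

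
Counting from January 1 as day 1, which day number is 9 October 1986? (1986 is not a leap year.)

282

Days in months before October: 31 + 28 + 31 + 30 + 31 + 30 + 31 + 31 + 30 = 273.
Plus 9 days into October → day 282.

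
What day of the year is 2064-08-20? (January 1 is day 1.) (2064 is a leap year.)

Days in months before August: 31 + 29 + 31 + 30 + 31 + 30 + 31 = 213.
Plus 20 days into August → day 233.

233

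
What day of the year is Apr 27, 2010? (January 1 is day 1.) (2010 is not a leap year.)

117

Days in months before Apr: 31 + 28 + 31 = 90.
Plus 27 days into Apr → day 117.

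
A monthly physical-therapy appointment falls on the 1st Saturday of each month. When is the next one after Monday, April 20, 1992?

May 2, 1992

April 1992 starts on a Wednesday, so its 1st Saturday is April 4, 1992 (3 days in).
That is not after April 20, 1992, so look at May 1992.
May 1992 starts on a Friday, so its 1st Saturday is May 2, 1992 (1 day in).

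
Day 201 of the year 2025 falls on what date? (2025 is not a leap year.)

Jan has 31 days (201 − 31 = 170 remain).
Feb has 28 days (170 − 28 = 142 remain).
Mar has 31 days (142 − 31 = 111 remain).
Apr has 30 days (111 − 30 = 81 remain).
May has 31 days (81 − 31 = 50 remain).
Jun has 30 days (50 − 30 = 20 remain).
20 into Jul → Jul 20.

Jul 20, 2025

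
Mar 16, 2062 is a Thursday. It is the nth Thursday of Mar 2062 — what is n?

3rd

Day 16 falls in week ⌈16/7⌉ of the month.
Days 1–7 hold the 1st Thursday, 8–14 the 2nd, 15–21 the 3rd, 22–28 the 4th, 29–31 the 5th.
16 is in the range for the 3rd.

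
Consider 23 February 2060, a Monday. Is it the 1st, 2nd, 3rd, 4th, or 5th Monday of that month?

4th

Day 23 falls in week ⌈23/7⌉ of the month.
Days 1–7 hold the 1st Monday, 8–14 the 2nd, 15–21 the 3rd, 22–28 the 4th, 29–31 the 5th.
23 is in the range for the 4th.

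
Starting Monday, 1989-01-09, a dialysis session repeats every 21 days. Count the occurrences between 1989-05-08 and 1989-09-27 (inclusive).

Occurrences land 21·i days after 1989-01-09 for i = 0, 1, 2, …
1989-05-08 is 119 days after the start; 119 ÷ 21 = 5 remainder 14; since the remainder is 14, round up to i = 6. First occurrence in the window: #7 on 1989-05-15 (6×21 = 126 days in).
1989-09-27 is 261 days after the start; 261 ÷ 21 = 12 remainder 9. Last occurrence in the window: #13 on 1989-09-18.
Occurrences #7 through #13: 7 in total.

7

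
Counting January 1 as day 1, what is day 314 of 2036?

2036-11-09

January has 31 days (314 − 31 = 283 remain).
February has 29 days (283 − 29 = 254 remain).
March has 31 days (254 − 31 = 223 remain).
April has 30 days (223 − 30 = 193 remain).
May has 31 days (193 − 31 = 162 remain).
June has 30 days (162 − 30 = 132 remain).
July has 31 days (132 − 31 = 101 remain).
August has 31 days (101 − 31 = 70 remain).
September has 30 days (70 − 30 = 40 remain).
October has 31 days (40 − 31 = 9 remain).
9 into November → November 9.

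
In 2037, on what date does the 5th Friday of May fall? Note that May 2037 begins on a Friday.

May 2037 begins on a Friday, so the first Friday is May 1.
The 5th Friday is 4 weeks later: 1 + 28 = 29.

May 29, 2037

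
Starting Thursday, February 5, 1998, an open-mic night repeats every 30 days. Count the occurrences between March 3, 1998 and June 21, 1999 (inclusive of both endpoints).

Occurrences land 30·i days after February 5, 1998 for i = 0, 1, 2, …
March 3, 1998 is 26 days after the start; 26 ÷ 30 = 0 remainder 26; since the remainder is 26, round up to i = 1. First occurrence in the window: #2 on March 7, 1998 (1×30 = 30 days in).
June 21, 1999 is 501 days after the start; 501 ÷ 30 = 16 remainder 21. Last occurrence in the window: #17 on May 31, 1999.
Occurrences #2 through #17: 16 in total.

16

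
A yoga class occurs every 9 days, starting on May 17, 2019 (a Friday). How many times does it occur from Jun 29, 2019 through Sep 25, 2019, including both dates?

10

Occurrences land 9·i days after May 17, 2019 for i = 0, 1, 2, …
Jun 29, 2019 is 43 days after the start; 43 ÷ 9 = 4 remainder 7; since the remainder is 7, round up to i = 5. First occurrence in the window: #6 on Jul 1, 2019 (5×9 = 45 days in).
Sep 25, 2019 is 131 days after the start; 131 ÷ 9 = 14 remainder 5. Last occurrence in the window: #15 on Sep 20, 2019.
Occurrences #6 through #15: 10 in total.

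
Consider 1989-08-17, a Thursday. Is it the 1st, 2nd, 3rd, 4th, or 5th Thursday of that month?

3rd

Day 17 falls in week ⌈17/7⌉ of the month.
Days 1–7 hold the 1st Thursday, 8–14 the 2nd, 15–21 the 3rd, 22–28 the 4th, 29–31 the 5th.
17 is in the range for the 3rd.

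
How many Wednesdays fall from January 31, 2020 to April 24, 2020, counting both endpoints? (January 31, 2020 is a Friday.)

January 31, 2020 is a Friday; the first Wednesday on or after it is February 5, 2020 (5 days later).
From February 5, 2020 to April 24, 2020: 24 + 31 + 24 = 79 days (rest of February, March, April).
79 ÷ 7 = 11 full weeks with remainder 2, so 11 more Wednesdays after the first → 12.

12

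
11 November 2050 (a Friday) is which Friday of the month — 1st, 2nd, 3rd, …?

2nd

Day 11 falls in week ⌈11/7⌉ of the month.
Days 1–7 hold the 1st Friday, 8–14 the 2nd, 15–21 the 3rd, 22–28 the 4th, 29–31 the 5th.
11 is in the range for the 2nd.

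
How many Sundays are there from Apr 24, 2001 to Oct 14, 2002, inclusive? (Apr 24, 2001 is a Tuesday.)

77

Apr 24, 2001 is a Tuesday; the first Sunday on or after it is Apr 29, 2001 (5 days later).
From Apr 29, 2001 to Oct 14, 2002: 246 + 287 = 533 days (rest of 2001, to Oct 14, 2002 in 2002).
533 ÷ 7 = 76 full weeks with remainder 1, so 76 more Sundays after the first → 77.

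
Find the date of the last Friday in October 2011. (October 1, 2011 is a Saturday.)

October 2011 begins on a Saturday, so the first Friday is October 7 (6 days later).
October 2011 has 31 days. Adding weeks: 7, 14, 21, 28 — the last one ≤ 31 is the 28th.

October 28, 2011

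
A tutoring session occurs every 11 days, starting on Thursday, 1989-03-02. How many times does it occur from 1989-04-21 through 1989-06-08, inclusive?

4

Occurrences land 11·i days after 1989-03-02 for i = 0, 1, 2, …
1989-04-21 is 50 days after the start; 50 ÷ 11 = 4 remainder 6; since the remainder is 6, round up to i = 5. First occurrence in the window: #6 on 1989-04-26 (5×11 = 55 days in).
1989-06-08 is 98 days after the start; 98 ÷ 11 = 8 remainder 10. Last occurrence in the window: #9 on 1989-05-29.
Occurrences #6 through #9: 4 in total.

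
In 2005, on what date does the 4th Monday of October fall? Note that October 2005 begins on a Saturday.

October 2005 begins on a Saturday, so the first Monday is October 3 (2 days later).
The 4th Monday is 3 weeks later: 3 + 21 = 24.

2005-10-24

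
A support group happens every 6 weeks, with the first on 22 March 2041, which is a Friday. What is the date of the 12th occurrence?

27 June 2042

The 12th occurrence is 11 intervals after the first: 11 × 42 = 462 days after 22 March 2041.
March has 31 days — 9 days to the end of March leaves 453.
From end of March to end of 2041 is 275 days (178 left).
January has 31 days (147 left).
February has 28 days (119 left).
March has 31 days (88 left).
April has 30 days (58 left).
May has 31 days (27 left).
27 days into June → 27 June 2042.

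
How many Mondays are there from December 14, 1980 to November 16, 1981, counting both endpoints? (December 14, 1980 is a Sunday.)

49

December 14, 1980 is a Sunday; the first Monday on or after it is December 15, 1980 (1 day later).
From December 15, 1980 to November 16, 1981: 16 + 320 = 336 days (rest of 1980, to November 16, 1981 in 1981).
336 ÷ 7 = 48 full weeks with remainder 0, so 48 more Mondays after the first → 49.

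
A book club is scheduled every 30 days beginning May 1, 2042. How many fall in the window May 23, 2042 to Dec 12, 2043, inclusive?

Occurrences land 30·i days after May 1, 2042 for i = 0, 1, 2, …
May 23, 2042 is 22 days after the start; 22 ÷ 30 = 0 remainder 22; since the remainder is 22, round up to i = 1. First occurrence in the window: #2 on May 31, 2042 (1×30 = 30 days in).
Dec 12, 2043 is 590 days after the start; 590 ÷ 30 = 19 remainder 20. Last occurrence in the window: #20 on Nov 22, 2043.
Occurrences #2 through #20: 19 in total.

19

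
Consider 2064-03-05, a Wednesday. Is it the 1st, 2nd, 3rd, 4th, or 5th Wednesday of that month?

1st

Day 5 falls in week ⌈5/7⌉ of the month.
Days 1–7 hold the 1st Wednesday, 8–14 the 2nd, 15–21 the 3rd, 22–28 the 4th, 29–31 the 5th.
5 is in the range for the 1st.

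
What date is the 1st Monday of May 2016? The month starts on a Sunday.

May 2, 2016

May 2016 begins on a Sunday, so the first Monday is May 2 (1 day later).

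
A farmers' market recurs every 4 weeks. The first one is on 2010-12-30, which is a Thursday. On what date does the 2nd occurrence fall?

The 2nd occurrence is 1 interval after the first: 1 × 28 = 28 days after 2010-12-30.
December has 31 days — 1 day to the end of December leaves 27.
27 days into January → 2011-01-27.

2011-01-27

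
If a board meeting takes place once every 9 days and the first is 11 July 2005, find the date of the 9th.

The 9th occurrence is 8 intervals after the first: 8 × 9 = 72 days after 11 July 2005.
July has 31 days — 20 days to the end of July leaves 52.
August has 31 days (21 left).
21 days into September → 21 September 2005.

21 September 2005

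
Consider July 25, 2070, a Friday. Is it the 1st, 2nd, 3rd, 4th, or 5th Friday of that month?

4th

Day 25 falls in week ⌈25/7⌉ of the month.
Days 1–7 hold the 1st Friday, 8–14 the 2nd, 15–21 the 3rd, 22–28 the 4th, 29–31 the 5th.
25 is in the range for the 4th.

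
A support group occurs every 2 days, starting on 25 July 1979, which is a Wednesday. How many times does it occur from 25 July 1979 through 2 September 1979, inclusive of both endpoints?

Occurrences land 2·i days after 25 July 1979 for i = 0, 1, 2, …
The window opens on the start date, so the first occurrence inside is #1 on 25 July 1979.
2 September 1979 is 39 days after the start; 39 ÷ 2 = 19 remainder 1. Last occurrence in the window: #20 on 1 September 1979.
Occurrences #1 through #20: 20 in total.

20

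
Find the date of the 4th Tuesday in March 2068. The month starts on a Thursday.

March 2068 begins on a Thursday, so the first Tuesday is March 6 (5 days later).
The 4th Tuesday is 3 weeks later: 6 + 21 = 27.

2068-03-27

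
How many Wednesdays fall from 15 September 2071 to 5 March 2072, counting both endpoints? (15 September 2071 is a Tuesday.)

25

15 September 2071 is a Tuesday; the first Wednesday on or after it is 16 September 2071 (1 day later).
From 16 September 2071 to 5 March 2072: 14 + 31 + 30 + 31 + 31 + 29 + 5 = 171 days (rest of September, October, November, December, January, February, March).
171 ÷ 7 = 24 full weeks with remainder 3, so 24 more Wednesdays after the first → 25.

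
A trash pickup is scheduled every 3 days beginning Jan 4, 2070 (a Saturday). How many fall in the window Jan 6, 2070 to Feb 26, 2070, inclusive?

Occurrences land 3·i days after Jan 4, 2070 for i = 0, 1, 2, …
Jan 6, 2070 is 2 days after the start; 2 ÷ 3 = 0 remainder 2; since the remainder is 2, round up to i = 1. First occurrence in the window: #2 on Jan 7, 2070 (1×3 = 3 days in).
Feb 26, 2070 is 53 days after the start; 53 ÷ 3 = 17 remainder 2. Last occurrence in the window: #18 on Feb 24, 2070.
Occurrences #2 through #18: 17 in total.

17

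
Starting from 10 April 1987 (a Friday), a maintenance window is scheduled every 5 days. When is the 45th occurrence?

The 45th occurrence is 44 intervals after the first: 44 × 5 = 220 days after 10 April 1987.
April has 30 days — 20 days to the end of April leaves 200.
May has 31 days (169 left).
June has 30 days (139 left).
July has 31 days (108 left).
August has 31 days (77 left).
September has 30 days (47 left).
October has 31 days (16 left).
16 days into November → 16 November 1987.

16 November 1987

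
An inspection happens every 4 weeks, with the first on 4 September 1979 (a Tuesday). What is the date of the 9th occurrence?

15 April 1980

The 9th occurrence is 8 intervals after the first: 8 × 28 = 224 days after 4 September 1979.
September has 30 days — 26 days to the end of September leaves 198.
October has 31 days (167 left).
November has 30 days (137 left).
December has 31 days (106 left).
January has 31 days (75 left).
February has 29 days (46 left).
March has 31 days (15 left).
15 days into April → 15 April 1980.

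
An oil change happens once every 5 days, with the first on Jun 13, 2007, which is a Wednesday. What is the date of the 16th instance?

Aug 27, 2007

The 16th occurrence is 15 intervals after the first: 15 × 5 = 75 days after Jun 13, 2007.
Jun has 30 days — 17 days to the end of Jun leaves 58.
Jul has 31 days (27 left).
27 days into Aug → Aug 27, 2007.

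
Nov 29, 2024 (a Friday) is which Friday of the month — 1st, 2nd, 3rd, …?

5th

Day 29 falls in week ⌈29/7⌉ of the month.
Days 1–7 hold the 1st Friday, 8–14 the 2nd, 15–21 the 3rd, 22–28 the 4th, 29–31 the 5th.
29 is in the range for the 5th.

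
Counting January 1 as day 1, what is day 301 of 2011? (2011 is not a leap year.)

2011-10-28

January has 31 days (301 − 31 = 270 remain).
February has 28 days (270 − 28 = 242 remain).
March has 31 days (242 − 31 = 211 remain).
April has 30 days (211 − 30 = 181 remain).
May has 31 days (181 − 31 = 150 remain).
June has 30 days (150 − 30 = 120 remain).
July has 31 days (120 − 31 = 89 remain).
August has 31 days (89 − 31 = 58 remain).
September has 30 days (58 − 30 = 28 remain).
28 into October → October 28.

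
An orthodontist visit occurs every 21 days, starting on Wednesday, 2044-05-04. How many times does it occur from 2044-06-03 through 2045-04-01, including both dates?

Occurrences land 21·i days after 2044-05-04 for i = 0, 1, 2, …
2044-06-03 is 30 days after the start; 30 ÷ 21 = 1 remainder 9; since the remainder is 9, round up to i = 2. First occurrence in the window: #3 on 2044-06-15 (2×21 = 42 days in).
2045-04-01 is 332 days after the start; 332 ÷ 21 = 15 remainder 17. Last occurrence in the window: #16 on 2045-03-15.
Occurrences #3 through #16: 14 in total.

14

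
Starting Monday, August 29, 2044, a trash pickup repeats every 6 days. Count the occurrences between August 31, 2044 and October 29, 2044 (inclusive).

10

Occurrences land 6·i days after August 29, 2044 for i = 0, 1, 2, …
August 31, 2044 is 2 days after the start; 2 ÷ 6 = 0 remainder 2; since the remainder is 2, round up to i = 1. First occurrence in the window: #2 on September 4, 2044 (1×6 = 6 days in).
October 29, 2044 is 61 days after the start; 61 ÷ 6 = 10 remainder 1. Last occurrence in the window: #11 on October 28, 2044.
Occurrences #2 through #11: 10 in total.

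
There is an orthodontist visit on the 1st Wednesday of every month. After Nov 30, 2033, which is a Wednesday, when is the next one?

Dec 7, 2033

Nov 2033 starts on a Tuesday, so its 1st Wednesday is Nov 2, 2033 (1 day in).
That is not after Nov 30, 2033, so look at Dec 2033.
Dec 2033 starts on a Thursday, so its 1st Wednesday is Dec 7, 2033 (6 days in).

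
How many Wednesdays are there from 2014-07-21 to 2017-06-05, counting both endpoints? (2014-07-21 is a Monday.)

2014-07-21 is a Monday; the first Wednesday on or after it is 2014-07-23 (2 days later).
From 2014-07-23 to 2017-06-05: 161 + 365 + 366 + 156 = 1048 days (rest of 2014, 2015, 2016, to 2017-06-05 in 2017).
1048 ÷ 7 = 149 full weeks with remainder 5, so 149 more Wednesdays after the first → 150.

150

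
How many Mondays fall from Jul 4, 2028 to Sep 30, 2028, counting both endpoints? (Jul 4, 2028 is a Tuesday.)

12

Jul 4, 2028 is a Tuesday; the first Monday on or after it is Jul 10, 2028 (6 days later).
From Jul 10, 2028 to Sep 30, 2028: 21 + 31 + 30 = 82 days (rest of Jul, Aug, Sep).
82 ÷ 7 = 11 full weeks with remainder 5, so 11 more Mondays after the first → 12.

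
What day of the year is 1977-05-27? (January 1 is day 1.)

147

Days in months before May: 31 + 28 + 31 + 30 = 120.
Plus 27 days into May → day 147.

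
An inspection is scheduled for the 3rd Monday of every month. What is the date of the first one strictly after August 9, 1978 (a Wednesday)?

August 1978 starts on a Tuesday; its first Monday is the 7th, so the 3rd Monday is the 21st — August 21, 1978.
August 21, 1978 is after August 9, 1978, so that is the next one.

August 21, 1978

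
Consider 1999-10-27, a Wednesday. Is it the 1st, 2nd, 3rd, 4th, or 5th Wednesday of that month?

Day 27 falls in week ⌈27/7⌉ of the month.
Days 1–7 hold the 1st Wednesday, 8–14 the 2nd, 15–21 the 3rd, 22–28 the 4th, 29–31 the 5th.
27 is in the range for the 4th.

4th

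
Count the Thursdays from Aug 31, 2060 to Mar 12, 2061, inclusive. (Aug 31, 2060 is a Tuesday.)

Aug 31, 2060 is a Tuesday; the first Thursday on or after it is Sep 2, 2060 (2 days later).
From Sep 2, 2060 to Mar 12, 2061: 28 + 31 + 30 + 31 + 31 + 28 + 12 = 191 days (rest of Sep, Oct, Nov, Dec, Jan, Feb, Mar).
191 ÷ 7 = 27 full weeks with remainder 2, so 27 more Thursdays after the first → 28.

28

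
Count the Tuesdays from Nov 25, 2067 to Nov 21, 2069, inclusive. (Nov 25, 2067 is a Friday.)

104

Nov 25, 2067 is a Friday; the first Tuesday on or after it is Nov 29, 2067 (4 days later).
From Nov 29, 2067 to Nov 21, 2069: 32 + 366 + 325 = 723 days (rest of 2067, 2068, to Nov 21, 2069 in 2069).
723 ÷ 7 = 103 full weeks with remainder 2, so 103 more Tuesdays after the first → 104.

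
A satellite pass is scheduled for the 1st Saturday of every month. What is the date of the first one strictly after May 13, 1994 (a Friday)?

May 1994 starts on a Sunday, so its 1st Saturday is May 7, 1994 (6 days in).
That is not after May 13, 1994, so look at Jun 1994.
Jun 1994 starts on a Wednesday, so its 1st Saturday is Jun 4, 1994 (3 days in).

Jun 4, 1994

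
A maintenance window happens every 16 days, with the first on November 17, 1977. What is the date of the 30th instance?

The 30th occurrence is 29 intervals after the first: 29 × 16 = 464 days after November 17, 1977.
November has 30 days — 13 days to the end of November leaves 451.
From end of November to end of 1977 is 31 days (420 left).
1978 has 365 days (55 left).
January has 31 days (24 left).
24 days into February → February 24, 1979.

February 24, 1979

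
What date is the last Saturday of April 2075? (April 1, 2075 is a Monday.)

April 2075 begins on a Monday, so the first Saturday is April 6 (5 days later).
April 2075 has 30 days. Adding weeks: 6, 13, 20, 27 — the last one ≤ 30 is the 27th.

April 27, 2075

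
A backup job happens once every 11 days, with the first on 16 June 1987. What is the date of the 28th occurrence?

The 28th occurrence is 27 intervals after the first: 27 × 11 = 297 days after 16 June 1987.
June has 30 days — 14 days to the end of June leaves 283.
July has 31 days (252 left).
August has 31 days (221 left).
September has 30 days (191 left).
October has 31 days (160 left).
November has 30 days (130 left).
December has 31 days (99 left).
January has 31 days (68 left).
February has 29 days (39 left).
March has 31 days (8 left).
8 days into April → 8 April 1988.

8 April 1988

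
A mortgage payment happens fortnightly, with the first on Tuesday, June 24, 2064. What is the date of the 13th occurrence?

December 9, 2064

The 13th occurrence is 12 intervals after the first: 12 × 14 = 168 days after June 24, 2064.
June has 30 days — 6 days to the end of June leaves 162.
July has 31 days (131 left).
August has 31 days (100 left).
September has 30 days (70 left).
October has 31 days (39 left).
November has 30 days (9 left).
9 days into December → December 9, 2064.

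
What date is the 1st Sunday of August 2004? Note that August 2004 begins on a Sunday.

August 1, 2004

August 2004 begins on a Sunday, so the first Sunday is August 1.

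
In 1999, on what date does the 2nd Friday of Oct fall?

The first Friday of Oct 1999 is Oct 1.
The 2nd Friday is 1 weeks later: 1 + 7 = 8.

Oct 8, 1999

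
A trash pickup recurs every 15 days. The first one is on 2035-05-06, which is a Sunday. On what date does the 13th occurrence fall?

2035-11-02

The 13th occurrence is 12 intervals after the first: 12 × 15 = 180 days after 2035-05-06.
May has 31 days — 25 days to the end of May leaves 155.
June has 30 days (125 left).
July has 31 days (94 left).
August has 31 days (63 left).
September has 30 days (33 left).
October has 31 days (2 left).
2 days into November → 2035-11-02.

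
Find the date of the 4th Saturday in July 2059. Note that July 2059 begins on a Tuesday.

July 2059 begins on a Tuesday, so the first Saturday is July 5 (4 days later).
The 4th Saturday is 3 weeks later: 5 + 21 = 26.

26 July 2059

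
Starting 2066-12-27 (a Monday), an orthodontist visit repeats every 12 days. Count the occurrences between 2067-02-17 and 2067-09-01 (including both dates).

16

Occurrences land 12·i days after 2066-12-27 for i = 0, 1, 2, …
2067-02-17 is 52 days after the start; 52 ÷ 12 = 4 remainder 4; since the remainder is 4, round up to i = 5. First occurrence in the window: #6 on 2067-02-25 (5×12 = 60 days in).
2067-09-01 is 248 days after the start; 248 ÷ 12 = 20 remainder 8. Last occurrence in the window: #21 on 2067-08-24.
Occurrences #6 through #21: 16 in total.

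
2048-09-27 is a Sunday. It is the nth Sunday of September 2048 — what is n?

4th

Day 27 falls in week ⌈27/7⌉ of the month.
Days 1–7 hold the 1st Sunday, 8–14 the 2nd, 15–21 the 3rd, 22–28 the 4th, 29–31 the 5th.
27 is in the range for the 4th.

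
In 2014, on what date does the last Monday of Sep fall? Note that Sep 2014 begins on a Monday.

Sep 2014 begins on a Monday, so the first Monday is Sep 1.
Sep 2014 has 30 days. Adding weeks: 1, 8, 15, 22, 29 — the last one ≤ 30 is the 29th.

Sep 29, 2014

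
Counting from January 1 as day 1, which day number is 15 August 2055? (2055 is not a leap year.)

Days in months before August: 31 + 28 + 31 + 30 + 31 + 30 + 31 = 212.
Plus 15 days into August → day 227.

227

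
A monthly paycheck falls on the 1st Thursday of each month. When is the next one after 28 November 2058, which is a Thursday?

November 2058 starts on a Friday, so its 1st Thursday is 7 November 2058 (6 days in).
That is not after 28 November 2058, so look at December 2058.
December 2058 starts on a Sunday, so its 1st Thursday is 5 December 2058 (4 days in).

5 December 2058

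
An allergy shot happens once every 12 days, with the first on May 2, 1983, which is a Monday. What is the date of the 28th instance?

Mar 21, 1984

The 28th occurrence is 27 intervals after the first: 27 × 12 = 324 days after May 2, 1983.
May has 31 days — 29 days to the end of May leaves 295.
Jun has 30 days (265 left).
Jul has 31 days (234 left).
Aug has 31 days (203 left).
Sep has 30 days (173 left).
Oct has 31 days (142 left).
Nov has 30 days (112 left).
Dec has 31 days (81 left).
Jan has 31 days (50 left).
Feb has 29 days (21 left).
21 days into Mar → Mar 21, 1984.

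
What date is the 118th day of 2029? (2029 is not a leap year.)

Jan has 31 days (118 − 31 = 87 remain).
Feb has 28 days (87 − 28 = 59 remain).
Mar has 31 days (59 − 31 = 28 remain).
28 into Apr → Apr 28.

Apr 28, 2029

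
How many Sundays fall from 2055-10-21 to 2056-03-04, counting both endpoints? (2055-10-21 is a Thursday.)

19

2055-10-21 is a Thursday; the first Sunday on or after it is 2055-10-24 (3 days later).
From 2055-10-24 to 2056-03-04: 7 + 30 + 31 + 31 + 29 + 4 = 132 days (rest of October, November, December, January, February, March).
132 ÷ 7 = 18 full weeks with remainder 6, so 18 more Sundays after the first → 19.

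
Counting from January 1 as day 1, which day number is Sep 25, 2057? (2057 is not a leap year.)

268

Days in months before Sep: 31 + 28 + 31 + 30 + 31 + 30 + 31 + 31 = 243.
Plus 25 days into Sep → day 268.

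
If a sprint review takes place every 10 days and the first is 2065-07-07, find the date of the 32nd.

The 32nd occurrence is 31 intervals after the first: 31 × 10 = 310 days after 2065-07-07.
July has 31 days — 24 days to the end of July leaves 286.
August has 31 days (255 left).
September has 30 days (225 left).
October has 31 days (194 left).
November has 30 days (164 left).
December has 31 days (133 left).
January has 31 days (102 left).
February has 28 days (74 left).
March has 31 days (43 left).
April has 30 days (13 left).
13 days into May → 2066-05-13.

2066-05-13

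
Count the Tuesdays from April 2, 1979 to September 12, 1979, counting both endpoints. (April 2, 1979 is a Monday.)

24

April 2, 1979 is a Monday; the first Tuesday on or after it is April 3, 1979 (1 day later).
From April 3, 1979 to September 12, 1979: 27 + 31 + 30 + 31 + 31 + 12 = 162 days (rest of April, May, June, July, August, September).
162 ÷ 7 = 23 full weeks with remainder 1, so 23 more Tuesdays after the first → 24.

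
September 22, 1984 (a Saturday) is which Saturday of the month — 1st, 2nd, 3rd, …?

4th

Day 22 falls in week ⌈22/7⌉ of the month.
Days 1–7 hold the 1st Saturday, 8–14 the 2nd, 15–21 the 3rd, 22–28 the 4th, 29–31 the 5th.
22 is in the range for the 4th.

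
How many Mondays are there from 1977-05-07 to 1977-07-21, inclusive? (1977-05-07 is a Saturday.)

1977-05-07 is a Saturday; the first Monday on or after it is 1977-05-09 (2 days later).
From 1977-05-09 to 1977-07-21: 22 + 30 + 21 = 73 days (rest of May, June, July).
73 ÷ 7 = 10 full weeks with remainder 3, so 10 more Mondays after the first → 11.

11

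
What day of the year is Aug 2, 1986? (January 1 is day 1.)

214

Days in months before Aug: 31 + 28 + 31 + 30 + 31 + 30 + 31 = 212.
Plus 2 days into Aug → day 214.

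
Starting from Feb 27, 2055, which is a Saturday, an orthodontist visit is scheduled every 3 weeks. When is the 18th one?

Feb 19, 2056

The 18th occurrence is 17 intervals after the first: 17 × 21 = 357 days after Feb 27, 2055.
Feb has 28 days — 1 day to the end of Feb leaves 356.
Mar has 31 days (325 left).
Apr has 30 days (295 left).
May has 31 days (264 left).
Jun has 30 days (234 left).
Jul has 31 days (203 left).
Aug has 31 days (172 left).
Sep has 30 days (142 left).
Oct has 31 days (111 left).
Nov has 30 days (81 left).
Dec has 31 days (50 left).
Jan has 31 days (19 left).
19 days into Feb → Feb 19, 2056.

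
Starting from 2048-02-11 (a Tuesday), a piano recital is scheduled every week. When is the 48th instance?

The 48th occurrence is 47 intervals after the first: 47 × 7 = 329 days after 2048-02-11.
February has 29 days — 18 days to the end of February leaves 311.
March has 31 days (280 left).
April has 30 days (250 left).
May has 31 days (219 left).
June has 30 days (189 left).
July has 31 days (158 left).
August has 31 days (127 left).
September has 30 days (97 left).
October has 31 days (66 left).
November has 30 days (36 left).
December has 31 days (5 left).
5 days into January → 2049-01-05.

2049-01-05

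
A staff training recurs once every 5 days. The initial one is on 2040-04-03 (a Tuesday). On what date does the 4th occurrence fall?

The 4th occurrence is 3 intervals after the first: 3 × 5 = 15 days after 2040-04-03.
15 days later is 2040-04-18.

2040-04-18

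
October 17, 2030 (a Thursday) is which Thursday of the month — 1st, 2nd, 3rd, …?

3rd

Day 17 falls in week ⌈17/7⌉ of the month.
Days 1–7 hold the 1st Thursday, 8–14 the 2nd, 15–21 the 3rd, 22–28 the 4th, 29–31 the 5th.
17 is in the range for the 3rd.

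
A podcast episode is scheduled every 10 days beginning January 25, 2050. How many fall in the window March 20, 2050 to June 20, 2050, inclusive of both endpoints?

9

Occurrences land 10·i days after January 25, 2050 for i = 0, 1, 2, …
March 20, 2050 is 54 days after the start; 54 ÷ 10 = 5 remainder 4; since the remainder is 4, round up to i = 6. First occurrence in the window: #7 on March 26, 2050 (6×10 = 60 days in).
June 20, 2050 is 146 days after the start; 146 ÷ 10 = 14 remainder 6. Last occurrence in the window: #15 on June 14, 2050.
Occurrences #7 through #15: 9 in total.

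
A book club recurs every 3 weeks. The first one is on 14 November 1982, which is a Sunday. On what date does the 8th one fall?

The 8th occurrence is 7 intervals after the first: 7 × 21 = 147 days after 14 November 1982.
November has 30 days — 16 days to the end of November leaves 131.
December has 31 days (100 left).
January has 31 days (69 left).
February has 28 days (41 left).
March has 31 days (10 left).
10 days into April → 10 April 1983.

10 April 1983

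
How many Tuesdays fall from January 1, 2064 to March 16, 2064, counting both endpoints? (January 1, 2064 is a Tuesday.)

11

January 1, 2064 is a Tuesday; the first Tuesday on or after it is January 1, 2064.
From January 1, 2064 to March 16, 2064: 30 + 29 + 16 = 75 days (rest of January, February, March).
75 ÷ 7 = 10 full weeks with remainder 5, so 10 more Tuesdays after the first → 11.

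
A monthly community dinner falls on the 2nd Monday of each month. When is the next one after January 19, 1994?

January 1994 starts on a Saturday; its first Monday is the 3rd, so the 2nd Monday is the 10th — January 10, 1994.
That is not after January 19, 1994, so look at February 1994.
February 1994 starts on a Tuesday; its first Monday is the 7th, so the 2nd Monday is the 14th — February 14, 1994.

February 14, 1994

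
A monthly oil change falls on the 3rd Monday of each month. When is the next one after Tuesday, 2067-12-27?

December 2067 starts on a Thursday; its first Monday is the 5th, so the 3rd Monday is the 19th — 2067-12-19.
That is not after 2067-12-27, so look at January 2068.
January 2068 starts on a Sunday; its first Monday is the 2nd, so the 3rd Monday is the 16th — 2068-01-16.

2068-01-16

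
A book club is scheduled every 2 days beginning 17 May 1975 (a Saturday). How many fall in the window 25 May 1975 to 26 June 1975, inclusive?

Occurrences land 2·i days after 17 May 1975 for i = 0, 1, 2, …
25 May 1975 is 8 days after the start; 8 ÷ 2 = 4 remainder 0. First occurrence in the window: #5 on 25 May 1975 (4×2 = 8 days in).
26 June 1975 is 40 days after the start; 40 ÷ 2 = 20 remainder 0. Last occurrence in the window: #21 on 26 June 1975.
Occurrences #5 through #21: 17 in total.

17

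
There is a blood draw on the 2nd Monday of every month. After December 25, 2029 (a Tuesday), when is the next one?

January 14, 2030

December 2029 starts on a Saturday; its first Monday is the 3rd, so the 2nd Monday is the 10th — December 10, 2029.
That is not after December 25, 2029, so look at January 2030.
January 2030 starts on a Tuesday; its first Monday is the 7th, so the 2nd Monday is the 14th — January 14, 2030.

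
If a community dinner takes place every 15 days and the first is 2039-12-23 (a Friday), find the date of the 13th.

2040-06-20

The 13th occurrence is 12 intervals after the first: 12 × 15 = 180 days after 2039-12-23.
December has 31 days — 8 days to the end of December leaves 172.
January has 31 days (141 left).
February has 29 days (112 left).
March has 31 days (81 left).
April has 30 days (51 left).
May has 31 days (20 left).
20 days into June → 2040-06-20.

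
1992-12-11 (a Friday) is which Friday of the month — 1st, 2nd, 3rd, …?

Day 11 falls in week ⌈11/7⌉ of the month.
Days 1–7 hold the 1st Friday, 8–14 the 2nd, 15–21 the 3rd, 22–28 the 4th, 29–31 the 5th.
11 is in the range for the 2nd.

2nd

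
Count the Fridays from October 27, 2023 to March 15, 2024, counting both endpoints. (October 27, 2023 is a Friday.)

21

October 27, 2023 is a Friday; the first Friday on or after it is October 27, 2023.
From October 27, 2023 to March 15, 2024: 4 + 30 + 31 + 31 + 29 + 15 = 140 days (rest of October, November, December, January, February, March).
140 ÷ 7 = 20 full weeks with remainder 0, so 20 more Fridays after the first → 21.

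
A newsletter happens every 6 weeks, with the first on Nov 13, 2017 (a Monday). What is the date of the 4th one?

Mar 19, 2018

The 4th occurrence is 3 intervals after the first: 3 × 42 = 126 days after Nov 13, 2017.
Nov has 30 days — 17 days to the end of Nov leaves 109.
Dec has 31 days (78 left).
Jan has 31 days (47 left).
Feb has 28 days (19 left).
19 days into Mar → Mar 19, 2018.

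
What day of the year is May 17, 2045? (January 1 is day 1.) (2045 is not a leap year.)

137

Days in months before May: 31 + 28 + 31 + 30 = 120.
Plus 17 days into May → day 137.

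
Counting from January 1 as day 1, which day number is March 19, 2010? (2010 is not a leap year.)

78

Days in months before March: 31 + 28 = 59.
Plus 19 days into March → day 78.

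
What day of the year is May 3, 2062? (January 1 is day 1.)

123

Days in months before May: 31 + 28 + 31 + 30 = 120.
Plus 3 days into May → day 123.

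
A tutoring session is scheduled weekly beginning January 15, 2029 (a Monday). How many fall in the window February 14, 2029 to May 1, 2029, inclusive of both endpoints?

Occurrences land 7·i days after January 15, 2029 for i = 0, 1, 2, …
February 14, 2029 is 30 days after the start; 30 ÷ 7 = 4 remainder 2; since the remainder is 2, round up to i = 5. First occurrence in the window: #6 on February 19, 2029 (5×7 = 35 days in).
May 1, 2029 is 106 days after the start; 106 ÷ 7 = 15 remainder 1. Last occurrence in the window: #16 on April 30, 2029.
Occurrences #6 through #16: 11 in total.

11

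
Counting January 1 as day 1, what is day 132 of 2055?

Jan has 31 days (132 − 31 = 101 remain).
Feb has 28 days (101 − 28 = 73 remain).
Mar has 31 days (73 − 31 = 42 remain).
Apr has 30 days (42 − 30 = 12 remain).
12 into May → May 12.

May 12, 2055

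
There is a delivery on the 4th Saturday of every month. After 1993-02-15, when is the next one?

February 1993 starts on a Monday; its first Saturday is the 6th, so the 4th Saturday is the 27th — 1993-02-27.
1993-02-27 is after 1993-02-15, so that is the next one.

1993-02-27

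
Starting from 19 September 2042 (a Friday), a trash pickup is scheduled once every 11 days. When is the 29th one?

24 July 2043

The 29th occurrence is 28 intervals after the first: 28 × 11 = 308 days after 19 September 2042.
September has 30 days — 11 days to the end of September leaves 297.
October has 31 days (266 left).
November has 30 days (236 left).
December has 31 days (205 left).
January has 31 days (174 left).
February has 28 days (146 left).
March has 31 days (115 left).
April has 30 days (85 left).
May has 31 days (54 left).
June has 30 days (24 left).
24 days into July → 24 July 2043.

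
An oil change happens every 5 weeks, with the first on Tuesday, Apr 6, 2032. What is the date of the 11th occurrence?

Mar 22, 2033

The 11th occurrence is 10 intervals after the first: 10 × 35 = 350 days after Apr 6, 2032.
Apr has 30 days — 24 days to the end of Apr leaves 326.
May has 31 days (295 left).
Jun has 30 days (265 left).
Jul has 31 days (234 left).
Aug has 31 days (203 left).
Sep has 30 days (173 left).
Oct has 31 days (142 left).
Nov has 30 days (112 left).
Dec has 31 days (81 left).
Jan has 31 days (50 left).
Feb has 28 days (22 left).
22 days into Mar → Mar 22, 2033.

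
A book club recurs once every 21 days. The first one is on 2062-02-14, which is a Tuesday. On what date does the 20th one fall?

2063-03-20

The 20th occurrence is 19 intervals after the first: 19 × 21 = 399 days after 2062-02-14.
February has 28 days — 14 days to the end of February leaves 385.
March has 31 days (354 left).
April has 30 days (324 left).
May has 31 days (293 left).
June has 30 days (263 left).
July has 31 days (232 left).
August has 31 days (201 left).
September has 30 days (171 left).
October has 31 days (140 left).
November has 30 days (110 left).
December has 31 days (79 left).
January has 31 days (48 left).
February has 28 days (20 left).
20 days into March → 2063-03-20.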